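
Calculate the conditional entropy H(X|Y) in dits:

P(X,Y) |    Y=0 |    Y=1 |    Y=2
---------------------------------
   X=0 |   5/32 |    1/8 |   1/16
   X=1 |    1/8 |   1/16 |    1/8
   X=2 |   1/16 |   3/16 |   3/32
0.4490 dits

Using the chain rule: H(X|Y) = H(X,Y) - H(Y)

First, compute H(X,Y) = 0.9231 dits

Marginal P(Y) = (11/32, 3/8, 9/32)
H(Y) = 0.4741 dits

H(X|Y) = H(X,Y) - H(Y) = 0.9231 - 0.4741 = 0.4490 dits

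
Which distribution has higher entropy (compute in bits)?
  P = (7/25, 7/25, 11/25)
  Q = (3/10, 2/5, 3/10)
Q

Computing entropies in bits:
H(P) = 1.5496
H(Q) = 1.5710

Distribution Q has higher entropy.

Intuition: The distribution closer to uniform (more spread out) has higher entropy.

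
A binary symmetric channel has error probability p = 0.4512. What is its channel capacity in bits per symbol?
0.0069 bits

For a binary symmetric channel (BSC) with error probability p:
Capacity C = 1 - H(p) bits per symbol

where H(p) = -p log₂(p) - (1-p) log₂(1-p) is the binary entropy function.

H(0.4512) = 0.9931 bits
C = 1 - 0.9931 = 0.0069 bits per symbol

This means we can reliably transmit up to 0.0069 bits of information per channel use.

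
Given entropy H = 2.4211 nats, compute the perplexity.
11.2582

Perplexity is e^H (or exp(H) for natural log).

H = 2.4211 nats
Perplexity = e^2.4211 = 11.2582

Interpretation: The model's uncertainty is equivalent to choosing uniformly among 11.3 options.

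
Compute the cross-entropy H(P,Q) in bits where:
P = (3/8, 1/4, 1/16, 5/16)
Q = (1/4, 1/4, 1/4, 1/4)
2.0000 bits

Cross-entropy: H(P,Q) = -Σ p(x) log q(x)

Alternatively: H(P,Q) = H(P) + D_KL(P||Q)
H(P) = 1.8050 bits
D_KL(P||Q) = 0.1950 bits

H(P,Q) = 1.8050 + 0.1950 = 2.0000 bits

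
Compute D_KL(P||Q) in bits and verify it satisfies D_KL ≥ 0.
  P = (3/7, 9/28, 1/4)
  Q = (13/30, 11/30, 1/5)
0.0126 bits

KL divergence satisfies the Gibbs inequality: D_KL(P||Q) ≥ 0 for all distributions P, Q.

D_KL(P||Q) = Σ p(x) log(p(x)/q(x))
Term by term:
  x=0: 3/7 × log_2[(3/7)/(13/30)] = -0.0068
  x=1: 9/28 × log_2[(9/28)/(11/30)] = -0.0611
  x=2: 1/4 × log_2[(1/4)/(1/5)] = 0.0805
D_KL(P||Q) = 0.0126 bits

D_KL(P||Q) = 0.0126 ≥ 0 ✓

This non-negativity is a fundamental property: relative entropy cannot be negative because it measures how different Q is from P.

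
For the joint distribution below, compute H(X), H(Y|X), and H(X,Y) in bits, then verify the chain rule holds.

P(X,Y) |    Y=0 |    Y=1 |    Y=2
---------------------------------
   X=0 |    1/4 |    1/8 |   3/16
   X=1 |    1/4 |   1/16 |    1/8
H(X,Y) = 2.4528, H(X) = 0.9887, H(Y|X) = 1.4641 (all in bits)

Chain rule: H(X,Y) = H(X) + H(Y|X)

Left side — joint entropy directly:
H(X,Y) = -Σ p(x,y) log p(x,y) = 2.4528 bits

Right side — compute H(Y|X) from the conditional distributions:
P(X) = (9/16, 7/16), so H(X) = 0.9887 bits
H(Y|X) = Σ_x P(X=x) · H(Y|X=x):
  P(Y|X=0) = (4/9, 2/9, 1/3), H(Y|X=0) = 1.5305, weight P(X=0) = 9/16
  P(Y|X=1) = (4/7, 1/7, 2/7), H(Y|X=1) = 1.3788, weight P(X=1) = 7/16
H(Y|X) = 1.4641 bits

H(X) + H(Y|X) = 0.9887 + 1.4641 = 2.4528 bits

Both sides equal 2.4528 bits. ✓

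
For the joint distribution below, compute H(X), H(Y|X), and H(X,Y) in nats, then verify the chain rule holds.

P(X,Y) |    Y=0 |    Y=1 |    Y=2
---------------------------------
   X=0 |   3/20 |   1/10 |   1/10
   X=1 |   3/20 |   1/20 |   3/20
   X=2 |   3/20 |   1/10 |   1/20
H(X,Y) = 2.1286, H(X) = 1.0961, H(Y|X) = 1.0326 (all in nats)

Chain rule: H(X,Y) = H(X) + H(Y|X)

Left side — joint entropy directly:
H(X,Y) = -Σ p(x,y) log p(x,y) = 2.1286 nats

Right side — compute H(Y|X) from the conditional distributions:
P(X) = (7/20, 7/20, 3/10), so H(X) = 1.0961 nats
H(Y|X) = Σ_x P(X=x) · H(Y|X=x):
  P(Y|X=0) = (3/7, 2/7, 2/7), H(Y|X=0) = 1.0790, weight P(X=0) = 7/20
  P(Y|X=1) = (3/7, 1/7, 3/7), H(Y|X=1) = 1.0042, weight P(X=1) = 7/20
  P(Y|X=2) = (1/2, 1/3, 1/6), H(Y|X=2) = 1.0114, weight P(X=2) = 3/10
H(Y|X) = 1.0326 nats

H(X) + H(Y|X) = 1.0961 + 1.0326 = 2.1286 nats

Both sides equal 2.1286 nats. ✓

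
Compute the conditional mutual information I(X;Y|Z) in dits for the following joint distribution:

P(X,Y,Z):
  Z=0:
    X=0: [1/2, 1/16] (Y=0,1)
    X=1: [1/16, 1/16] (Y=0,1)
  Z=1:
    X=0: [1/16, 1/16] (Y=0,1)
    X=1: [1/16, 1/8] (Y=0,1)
0.0206 dits

Conditional mutual information: I(X;Y|Z) = H(X|Z) + H(Y|Z) - H(X,Y|Z)

H(Z) = 0.2697
H(X,Z) = 0.5026 → H(X|Z) = 0.2329
H(Y,Z) = 0.5026 → H(Y|Z) = 0.2329
H(X,Y,Z) = 0.7149 → H(X,Y|Z) = 0.4452

I(X;Y|Z) = 0.2329 + 0.2329 - 0.4452 = 0.0206 dits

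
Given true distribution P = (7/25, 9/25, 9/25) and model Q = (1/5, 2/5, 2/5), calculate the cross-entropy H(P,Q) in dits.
0.4822 dits

Cross-entropy: H(P,Q) = -Σ p(x) log q(x)

Alternatively: H(P,Q) = H(P) + D_KL(P||Q)
H(P) = 0.4743 dits
D_KL(P||Q) = 0.0080 dits

H(P,Q) = 0.4743 + 0.0080 = 0.4822 dits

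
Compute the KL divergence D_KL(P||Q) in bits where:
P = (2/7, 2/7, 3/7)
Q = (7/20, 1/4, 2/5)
0.0140 bits

KL divergence: D_KL(P||Q) = Σ p(x) log(p(x)/q(x))

Computing term by term:
  x=0: 2/7 × log_2[(2/7)/(7/20)] = 2/7 × -0.2928 = -0.0837
  x=1: 2/7 × log_2[(2/7)/(1/4)] = 2/7 × 0.1926 = 0.0550
  x=2: 3/7 × log_2[(3/7)/(2/5)] = 3/7 × 0.0995 = 0.0427

D_KL(P||Q) = 0.0140 bits

Note: KL divergence is always non-negative and equals 0 iff P = Q.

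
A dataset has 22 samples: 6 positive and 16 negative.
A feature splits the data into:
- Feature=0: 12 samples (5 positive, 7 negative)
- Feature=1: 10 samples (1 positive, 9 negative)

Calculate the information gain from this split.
0.0977 bits

Information Gain = H(Y) - H(Y|Feature)

Before split:
P(positive) = 6/22 = 0.2727
H(Y) = 0.8454 bits

After split:
Feature=0: H = 0.9799 bits (weight = 12/22)
Feature=1: H = 0.4690 bits (weight = 10/22)
H(Y|Feature) = (12/22)×0.9799 + (10/22)×0.4690 = 0.7477 bits

Information Gain = 0.8454 - 0.7477 = 0.0977 bits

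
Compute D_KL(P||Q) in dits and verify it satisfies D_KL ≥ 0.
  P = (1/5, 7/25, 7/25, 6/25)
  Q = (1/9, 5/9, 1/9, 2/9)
0.0881 dits

KL divergence satisfies the Gibbs inequality: D_KL(P||Q) ≥ 0 for all distributions P, Q.

D_KL(P||Q) = Σ p(x) log(p(x)/q(x))
Term by term:
  x=0: 1/5 × log_10[(1/5)/(1/9)] = 0.0511
  x=1: 7/25 × log_10[(7/25)/(5/9)] = -0.0833
  x=2: 7/25 × log_10[(7/25)/(1/9)] = 0.1124
  x=3: 6/25 × log_10[(6/25)/(2/9)] = 0.0080
D_KL(P||Q) = 0.0881 dits

D_KL(P||Q) = 0.0881 ≥ 0 ✓

This non-negativity is a fundamental property: relative entropy cannot be negative because it measures how different Q is from P.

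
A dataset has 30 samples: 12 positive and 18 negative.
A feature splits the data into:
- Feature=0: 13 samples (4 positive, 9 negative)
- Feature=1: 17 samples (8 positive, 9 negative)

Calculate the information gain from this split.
0.0198 bits

Information Gain = H(Y) - H(Y|Feature)

Before split:
P(positive) = 12/30 = 0.4000
H(Y) = 0.9710 bits

After split:
Feature=0: H = 0.8905 bits (weight = 13/30)
Feature=1: H = 0.9975 bits (weight = 17/30)
H(Y|Feature) = (13/30)×0.8905 + (17/30)×0.9975 = 0.9511 bits

Information Gain = 0.9710 - 0.9511 = 0.0198 bits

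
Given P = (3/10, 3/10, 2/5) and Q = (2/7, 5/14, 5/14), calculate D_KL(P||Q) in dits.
0.0033 dits

KL divergence: D_KL(P||Q) = Σ p(x) log(p(x)/q(x))

Computing term by term:
  x=0: 3/10 × log_10[(3/10)/(2/7)] = 3/10 × 0.0212 = 0.0064
  x=1: 3/10 × log_10[(3/10)/(5/14)] = 3/10 × -0.0757 = -0.0227
  x=2: 2/5 × log_10[(2/5)/(5/14)] = 2/5 × 0.0492 = 0.0197

D_KL(P||Q) = 0.0033 dits

Note: KL divergence is always non-negative and equals 0 iff P = Q.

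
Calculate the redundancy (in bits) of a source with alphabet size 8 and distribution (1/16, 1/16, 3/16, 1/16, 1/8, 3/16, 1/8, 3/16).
0.1415 bits

Redundancy measures how far a source is from maximum entropy:
R = H_max - H(X)

Maximum entropy for 8 symbols: H_max = log_2(8) = 3.0000 bits
Actual entropy: H(X) = 2.8585 bits
Redundancy: R = 3.0000 - 2.8585 = 0.1415 bits

This redundancy represents potential for compression: the source could be compressed by 0.1415 bits per symbol.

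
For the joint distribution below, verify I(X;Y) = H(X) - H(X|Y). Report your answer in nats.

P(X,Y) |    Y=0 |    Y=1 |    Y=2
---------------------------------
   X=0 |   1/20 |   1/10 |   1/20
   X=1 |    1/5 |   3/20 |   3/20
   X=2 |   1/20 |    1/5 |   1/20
I(X;Y) = 0.0544 nats

Mutual information has multiple equivalent forms:
- I(X;Y) = H(X) - H(X|Y)
- I(X;Y) = H(Y) - H(Y|X)
- I(X;Y) = H(X) + H(Y) - H(X,Y)

Computing all quantities:
H(X) = 1.0297, H(Y) = 1.0671, H(X,Y) = 2.0423
H(X|Y) = 0.9752, H(Y|X) = 1.0127

Verification:
H(X) - H(X|Y) = 1.0297 - 0.9752 = 0.0544
H(Y) - H(Y|X) = 1.0671 - 1.0127 = 0.0544
H(X) + H(Y) - H(X,Y) = 1.0297 + 1.0671 - 2.0423 = 0.0544

All forms give I(X;Y) = 0.0544 nats. ✓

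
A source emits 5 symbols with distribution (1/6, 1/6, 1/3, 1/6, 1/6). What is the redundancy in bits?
0.0703 bits

Redundancy measures how far a source is from maximum entropy:
R = H_max - H(X)

Maximum entropy for 5 symbols: H_max = log_2(5) = 2.3219 bits
Actual entropy: H(X) = 2.2516 bits
Redundancy: R = 2.3219 - 2.2516 = 0.0703 bits

This redundancy represents potential for compression: the source could be compressed by 0.0703 bits per symbol.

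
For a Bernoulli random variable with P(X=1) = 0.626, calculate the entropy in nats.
0.6611 nats

The binary entropy function is:
H(p) = -p log(p) - (1-p) log(1-p)

H(0.626) = -0.626 × log_e(0.626) - 0.374 × log_e(0.374)
H(0.626) = 0.6611 nats

Note: Binary entropy is maximized at p=0.5 (H=1 bit) and minimized at p=0 or p=1 (H=0).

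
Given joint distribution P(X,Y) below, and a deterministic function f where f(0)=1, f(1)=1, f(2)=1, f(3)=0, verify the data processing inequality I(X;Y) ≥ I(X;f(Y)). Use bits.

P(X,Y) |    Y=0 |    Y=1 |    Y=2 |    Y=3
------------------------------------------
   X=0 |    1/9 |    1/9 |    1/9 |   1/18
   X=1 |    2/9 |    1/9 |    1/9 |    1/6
I(X;Y) = 0.0333, I(X;f(Y)) = 0.0175, inequality holds: 0.0333 ≥ 0.0175

Data Processing Inequality: For any Markov chain X → Y → Z, we have I(X;Y) ≥ I(X;Z).

Here Z = f(Y) is a deterministic function of Y, forming X → Y → Z.

Original I(X;Y) = 0.0333 bits

After applying f:
P(X,Z) where Z=f(Y):
- P(X,Z=0) = P(X,Y=3)
- P(X,Z=1) = P(X,Y=0) + P(X,Y=1) + P(X,Y=2)

I(X;Z) = I(X;f(Y)) = 0.0175 bits

Verification: 0.0333 ≥ 0.0175 ✓

Information cannot be created by processing; the function f can only lose information about X.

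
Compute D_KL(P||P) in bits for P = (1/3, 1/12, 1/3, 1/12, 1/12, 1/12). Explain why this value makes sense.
0.0000 bits

KL divergence satisfies the Gibbs inequality: D_KL(P||Q) ≥ 0 for all distributions P, Q.

D_KL(P||Q) = Σ p(x) log(p(x)/q(x))
Each term is p(x) × log_2(p(x)/p(x)) = p(x) × log_2(1) = 0, so the sum is 0.
D_KL(P||Q) = 0.0000 bits

When P = Q, the KL divergence is exactly 0, as there is no 'divergence' between identical distributions.

This non-negativity is a fundamental property: relative entropy cannot be negative because it measures how different Q is from P.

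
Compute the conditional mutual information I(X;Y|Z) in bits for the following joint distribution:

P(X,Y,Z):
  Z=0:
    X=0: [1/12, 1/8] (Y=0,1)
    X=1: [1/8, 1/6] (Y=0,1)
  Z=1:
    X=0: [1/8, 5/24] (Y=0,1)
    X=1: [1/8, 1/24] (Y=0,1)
0.0469 bits

Conditional mutual information: I(X;Y|Z) = H(X|Z) + H(Y|Z) - H(X,Y|Z)

H(Z) = 1.0000
H(X,Z) = 1.9491 → H(X|Z) = 0.9491
H(Y,Z) = 1.9899 → H(Y|Z) = 0.9899
H(X,Y,Z) = 2.8921 → H(X,Y|Z) = 1.8921

I(X;Y|Z) = 0.9491 + 0.9899 - 1.8921 = 0.0469 bits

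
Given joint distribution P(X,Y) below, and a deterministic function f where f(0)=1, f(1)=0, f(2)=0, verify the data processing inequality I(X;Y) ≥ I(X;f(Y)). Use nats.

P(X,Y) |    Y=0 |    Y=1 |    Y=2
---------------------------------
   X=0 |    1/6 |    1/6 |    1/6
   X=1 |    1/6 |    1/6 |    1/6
I(X;Y) = 0.0000, I(X;f(Y)) = 0.0000, inequality holds: 0.0000 ≥ 0.0000

Data Processing Inequality: For any Markov chain X → Y → Z, we have I(X;Y) ≥ I(X;Z).

Here Z = f(Y) is a deterministic function of Y, forming X → Y → Z.

Original I(X;Y) = 0.0000 nats

After applying f:
P(X,Z) where Z=f(Y):
- P(X,Z=0) = P(X,Y=1) + P(X,Y=2)
- P(X,Z=1) = P(X,Y=0)

I(X;Z) = I(X;f(Y)) = 0.0000 nats

Verification: 0.0000 ≥ 0.0000 ✓

Information cannot be created by processing; the function f can only lose information about X.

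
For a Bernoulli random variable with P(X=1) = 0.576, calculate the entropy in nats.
0.6816 nats

The binary entropy function is:
H(p) = -p log(p) - (1-p) log(1-p)

H(0.576) = -0.576 × log_e(0.576) - 0.424 × log_e(0.424)
H(0.576) = 0.6816 nats

Note: Binary entropy is maximized at p=0.5 (H=1 bit) and minimized at p=0 or p=1 (H=0).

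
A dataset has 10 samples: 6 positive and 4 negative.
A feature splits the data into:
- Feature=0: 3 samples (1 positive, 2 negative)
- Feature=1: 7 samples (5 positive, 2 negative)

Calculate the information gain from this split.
0.0913 bits

Information Gain = H(Y) - H(Y|Feature)

Before split:
P(positive) = 6/10 = 0.6000
H(Y) = 0.9710 bits

After split:
Feature=0: H = 0.9183 bits (weight = 3/10)
Feature=1: H = 0.8631 bits (weight = 7/10)
H(Y|Feature) = (3/10)×0.9183 + (7/10)×0.8631 = 0.8797 bits

Information Gain = 0.9710 - 0.8797 = 0.0913 bits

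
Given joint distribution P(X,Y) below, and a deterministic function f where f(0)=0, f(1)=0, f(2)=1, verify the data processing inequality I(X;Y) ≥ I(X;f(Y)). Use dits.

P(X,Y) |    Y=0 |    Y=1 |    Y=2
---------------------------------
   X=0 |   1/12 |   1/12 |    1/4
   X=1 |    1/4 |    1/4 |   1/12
I(X;Y) = 0.0508, I(X;f(Y)) = 0.0508, inequality holds: 0.0508 ≥ 0.0508

Data Processing Inequality: For any Markov chain X → Y → Z, we have I(X;Y) ≥ I(X;Z).

Here Z = f(Y) is a deterministic function of Y, forming X → Y → Z.

Original I(X;Y) = 0.0508 dits

After applying f:
P(X,Z) where Z=f(Y):
- P(X,Z=0) = P(X,Y=0) + P(X,Y=1)
- P(X,Z=1) = P(X,Y=2)

I(X;Z) = I(X;f(Y)) = 0.0508 dits

Verification: 0.0508 ≥ 0.0508 ✓

Information cannot be created by processing; the function f can only lose information about X.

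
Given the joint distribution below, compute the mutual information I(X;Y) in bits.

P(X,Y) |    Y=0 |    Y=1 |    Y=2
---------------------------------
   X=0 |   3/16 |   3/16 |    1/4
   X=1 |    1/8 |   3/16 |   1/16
0.0504 bits

Mutual information: I(X;Y) = H(X) + H(Y) - H(X,Y)

Marginals:
P(X) = (5/8, 3/8), H(X) = 0.9544 bits
P(Y) = (5/16, 3/8, 5/16), H(Y) = 1.5794 bits

Joint entropy: H(X,Y) = 2.4835 bits

I(X;Y) = 0.9544 + 1.5794 - 2.4835 = 0.0504 bits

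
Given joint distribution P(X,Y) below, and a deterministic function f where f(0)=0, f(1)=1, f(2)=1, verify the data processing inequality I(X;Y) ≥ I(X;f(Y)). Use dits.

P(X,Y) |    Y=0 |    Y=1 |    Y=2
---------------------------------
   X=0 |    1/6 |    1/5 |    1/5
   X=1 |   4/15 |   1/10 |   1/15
I(X;Y) = 0.0237, I(X;f(Y)) = 0.0227, inequality holds: 0.0237 ≥ 0.0227

Data Processing Inequality: For any Markov chain X → Y → Z, we have I(X;Y) ≥ I(X;Z).

Here Z = f(Y) is a deterministic function of Y, forming X → Y → Z.

Original I(X;Y) = 0.0237 dits

After applying f:
P(X,Z) where Z=f(Y):
- P(X,Z=0) = P(X,Y=0)
- P(X,Z=1) = P(X,Y=1) + P(X,Y=2)

I(X;Z) = I(X;f(Y)) = 0.0227 dits

Verification: 0.0237 ≥ 0.0227 ✓

Information cannot be created by processing; the function f can only lose information about X.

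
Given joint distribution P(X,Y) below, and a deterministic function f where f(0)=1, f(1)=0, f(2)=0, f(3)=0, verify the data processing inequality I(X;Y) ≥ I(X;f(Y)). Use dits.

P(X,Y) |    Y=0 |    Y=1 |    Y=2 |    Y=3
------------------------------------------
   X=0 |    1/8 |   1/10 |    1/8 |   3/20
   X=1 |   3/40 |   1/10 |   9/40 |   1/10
I(X;Y) = 0.0112, I(X;f(Y)) = 0.0034, inequality holds: 0.0112 ≥ 0.0034

Data Processing Inequality: For any Markov chain X → Y → Z, we have I(X;Y) ≥ I(X;Z).

Here Z = f(Y) is a deterministic function of Y, forming X → Y → Z.

Original I(X;Y) = 0.0112 dits

After applying f:
P(X,Z) where Z=f(Y):
- P(X,Z=0) = P(X,Y=1) + P(X,Y=2) + P(X,Y=3)
- P(X,Z=1) = P(X,Y=0)

I(X;Z) = I(X;f(Y)) = 0.0034 dits

Verification: 0.0112 ≥ 0.0034 ✓

Information cannot be created by processing; the function f can only lose information about X.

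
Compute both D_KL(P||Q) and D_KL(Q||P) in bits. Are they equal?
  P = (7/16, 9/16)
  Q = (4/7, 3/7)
D_KL(P||Q) = 0.0521, D_KL(Q||P) = 0.0520

KL divergence is not symmetric: D_KL(P||Q) ≠ D_KL(Q||P) in general.

D_KL(P||Q) = 0.0521 bits
D_KL(Q||P) = 0.0520 bits

No, they are not equal!

This asymmetry is why KL divergence is not a true distance metric.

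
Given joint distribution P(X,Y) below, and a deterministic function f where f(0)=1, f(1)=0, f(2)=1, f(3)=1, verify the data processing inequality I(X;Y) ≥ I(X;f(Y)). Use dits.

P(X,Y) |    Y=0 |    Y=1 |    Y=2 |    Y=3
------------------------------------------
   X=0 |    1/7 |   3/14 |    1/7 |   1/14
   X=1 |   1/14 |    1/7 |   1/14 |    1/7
I(X;Y) = 0.0145, I(X;f(Y)) = 0.0004, inequality holds: 0.0145 ≥ 0.0004

Data Processing Inequality: For any Markov chain X → Y → Z, we have I(X;Y) ≥ I(X;Z).

Here Z = f(Y) is a deterministic function of Y, forming X → Y → Z.

Original I(X;Y) = 0.0145 dits

After applying f:
P(X,Z) where Z=f(Y):
- P(X,Z=0) = P(X,Y=1)
- P(X,Z=1) = P(X,Y=0) + P(X,Y=2) + P(X,Y=3)

I(X;Z) = I(X;f(Y)) = 0.0004 dits

Verification: 0.0145 ≥ 0.0004 ✓

Information cannot be created by processing; the function f can only lose information about X.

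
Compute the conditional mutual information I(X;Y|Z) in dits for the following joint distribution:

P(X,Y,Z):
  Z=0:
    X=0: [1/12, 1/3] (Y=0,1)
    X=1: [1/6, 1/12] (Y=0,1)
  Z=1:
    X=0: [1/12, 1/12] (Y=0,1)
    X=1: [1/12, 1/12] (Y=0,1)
0.0319 dits

Conditional mutual information: I(X;Y|Z) = H(X|Z) + H(Y|Z) - H(X,Y|Z)

H(Z) = 0.2764
H(X,Z) = 0.5683 → H(X|Z) = 0.2919
H(Y,Z) = 0.5683 → H(Y|Z) = 0.2919
H(X,Y,Z) = 0.8283 → H(X,Y|Z) = 0.5519

I(X;Y|Z) = 0.2919 + 0.2919 - 0.5519 = 0.0319 dits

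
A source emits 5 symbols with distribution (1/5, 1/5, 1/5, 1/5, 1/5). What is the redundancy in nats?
0.0000 nats

Redundancy measures how far a source is from maximum entropy:
R = H_max - H(X)

Maximum entropy for 5 symbols: H_max = log_e(5) = 1.6094 nats
Actual entropy: H(X) = 1.6094 nats
Redundancy: R = 1.6094 - 1.6094 = 0.0000 nats

This redundancy represents potential for compression: the source could be compressed by 0.0000 nats per symbol.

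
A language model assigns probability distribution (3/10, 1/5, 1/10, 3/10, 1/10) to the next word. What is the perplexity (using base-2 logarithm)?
4.5032

Perplexity is 2^H (or exp(H) for natural log).

First, H = -Σ p log p = 2.1710 bits
Perplexity = 2^2.1710 = 4.5032

Interpretation: The model's uncertainty is equivalent to choosing uniformly among 4.5 options.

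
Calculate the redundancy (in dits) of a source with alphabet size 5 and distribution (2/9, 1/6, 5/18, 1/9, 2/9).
0.0184 dits

Redundancy measures how far a source is from maximum entropy:
R = H_max - H(X)

Maximum entropy for 5 symbols: H_max = log_10(5) = 0.6990 dits
Actual entropy: H(X) = 0.6806 dits
Redundancy: R = 0.6990 - 0.6806 = 0.0184 dits

This redundancy represents potential for compression: the source could be compressed by 0.0184 dits per symbol.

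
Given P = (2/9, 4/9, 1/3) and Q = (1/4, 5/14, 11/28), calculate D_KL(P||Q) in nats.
0.0163 nats

KL divergence: D_KL(P||Q) = Σ p(x) log(p(x)/q(x))

Computing term by term:
  x=0: 2/9 × log_e[(2/9)/(1/4)] = 2/9 × -0.1178 = -0.0262
  x=1: 4/9 × log_e[(4/9)/(5/14)] = 4/9 × 0.2187 = 0.0972
  x=2: 1/3 × log_e[(1/3)/(11/28)] = 1/3 × -0.1643 = -0.0548

D_KL(P||Q) = 0.0163 nats

Note: KL divergence is always non-negative and equals 0 iff P = Q.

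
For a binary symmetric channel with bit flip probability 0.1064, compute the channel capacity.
0.5110 bits

For a binary symmetric channel (BSC) with error probability p:
Capacity C = 1 - H(p) bits per symbol

where H(p) = -p log₂(p) - (1-p) log₂(1-p) is the binary entropy function.

H(0.1064) = 0.4890 bits
C = 1 - 0.4890 = 0.5110 bits per symbol

This means we can reliably transmit up to 0.5110 bits of information per channel use.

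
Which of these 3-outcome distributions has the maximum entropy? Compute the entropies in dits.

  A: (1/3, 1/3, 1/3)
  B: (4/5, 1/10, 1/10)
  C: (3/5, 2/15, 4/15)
A

For a discrete distribution over n outcomes, entropy is maximized by the uniform distribution.

Computing entropies:
H(A) = 0.4771 dits
H(B) = 0.2775 dits
H(C) = 0.4029 dits

The uniform distribution (where all probabilities equal 1/3) achieves the maximum entropy of log_10(3) = 0.4771 dits.

Distribution A has the highest entropy.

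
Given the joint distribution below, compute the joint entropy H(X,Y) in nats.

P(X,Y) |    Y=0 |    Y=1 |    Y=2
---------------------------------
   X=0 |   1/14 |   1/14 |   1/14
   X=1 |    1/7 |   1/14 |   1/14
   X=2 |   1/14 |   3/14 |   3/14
2.0692 nats

Joint entropy is H(X,Y) = -Σ_{x,y} p(x,y) log p(x,y).

Summing over all non-zero entries:
H(X,Y) = -[1/14·log_e(1/14) + 1/14·log_e(1/14) + 1/14·log_e(1/14) + 1/7·log_e(1/7) + 1/14·log_e(1/14) + 1/14·log_e(1/14) + 1/14·log_e(1/14) + 3/14·log_e(3/14) + 3/14·log_e(3/14)]
H(X,Y) = 2.0692 nats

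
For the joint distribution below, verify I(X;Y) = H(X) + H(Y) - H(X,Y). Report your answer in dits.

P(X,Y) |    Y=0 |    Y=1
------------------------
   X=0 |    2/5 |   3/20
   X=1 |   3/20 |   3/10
I(X;Y) = 0.0345 dits

Mutual information has multiple equivalent forms:
- I(X;Y) = H(X) - H(X|Y)
- I(X;Y) = H(Y) - H(Y|X)
- I(X;Y) = H(X) + H(Y) - H(X,Y)

Computing all quantities:
H(X) = 0.2989, H(Y) = 0.2989, H(X,Y) = 0.5632
H(X|Y) = 0.2644, H(Y|X) = 0.2644

Verification:
H(X) - H(X|Y) = 0.2989 - 0.2644 = 0.0345
H(Y) - H(Y|X) = 0.2989 - 0.2644 = 0.0345
H(X) + H(Y) - H(X,Y) = 0.2989 + 0.2989 - 0.5632 = 0.0345

All forms give I(X;Y) = 0.0345 dits. ✓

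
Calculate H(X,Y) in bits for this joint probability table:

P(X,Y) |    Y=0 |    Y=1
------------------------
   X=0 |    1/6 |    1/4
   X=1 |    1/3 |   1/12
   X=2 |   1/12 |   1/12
2.3554 bits

Joint entropy is H(X,Y) = -Σ_{x,y} p(x,y) log p(x,y).

Summing over all non-zero entries:
H(X,Y) = -[1/6·log_2(1/6) + 1/4·log_2(1/4) + 1/3·log_2(1/3) + 1/12·log_2(1/12) + 1/12·log_2(1/12) + 1/12·log_2(1/12)]
H(X,Y) = 2.3554 bits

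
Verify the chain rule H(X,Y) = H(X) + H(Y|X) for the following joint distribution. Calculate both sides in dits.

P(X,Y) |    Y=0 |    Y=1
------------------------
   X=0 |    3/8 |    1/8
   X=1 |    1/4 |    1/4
H(X,Y) = 0.5737, H(X) = 0.3010, H(Y|X) = 0.2726 (all in dits)

Chain rule: H(X,Y) = H(X) + H(Y|X)

Left side — joint entropy directly:
H(X,Y) = -Σ p(x,y) log p(x,y) = 0.5737 dits

Right side — compute H(Y|X) from the conditional distributions:
P(X) = (1/2, 1/2), so H(X) = 0.3010 dits
H(Y|X) = Σ_x P(X=x) · H(Y|X=x):
  P(Y|X=0) = (3/4, 1/4), H(Y|X=0) = 0.2442, weight P(X=0) = 1/2
  P(Y|X=1) = (1/2, 1/2), H(Y|X=1) = 0.3010, weight P(X=1) = 1/2
H(Y|X) = 0.2726 dits

H(X) + H(Y|X) = 0.3010 + 0.2726 = 0.5737 dits

Both sides equal 0.5737 dits. ✓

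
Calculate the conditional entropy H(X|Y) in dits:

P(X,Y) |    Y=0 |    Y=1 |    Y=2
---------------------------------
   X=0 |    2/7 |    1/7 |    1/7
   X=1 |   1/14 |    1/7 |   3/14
0.2680 dits

Using the chain rule: H(X|Y) = H(X,Y) - H(Y)

First, compute H(X,Y) = 0.7429 dits

Marginal P(Y) = (5/14, 2/7, 5/14)
H(Y) = 0.4748 dits

H(X|Y) = H(X,Y) - H(Y) = 0.7429 - 0.4748 = 0.2680 dits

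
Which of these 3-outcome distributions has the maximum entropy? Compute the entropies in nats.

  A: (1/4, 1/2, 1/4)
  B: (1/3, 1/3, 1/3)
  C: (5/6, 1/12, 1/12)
B

For a discrete distribution over n outcomes, entropy is maximized by the uniform distribution.

Computing entropies:
H(A) = 1.0397 nats
H(B) = 1.0986 nats
H(C) = 0.5661 nats

The uniform distribution (where all probabilities equal 1/3) achieves the maximum entropy of log_e(3) = 1.0986 nats.

Distribution B has the highest entropy.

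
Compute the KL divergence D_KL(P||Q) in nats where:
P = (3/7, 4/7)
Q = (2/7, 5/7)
0.0463 nats

KL divergence: D_KL(P||Q) = Σ p(x) log(p(x)/q(x))

Computing term by term:
  x=0: 3/7 × log_e[(3/7)/(2/7)] = 3/7 × 0.4055 = 0.1738
  x=1: 4/7 × log_e[(4/7)/(5/7)] = 4/7 × -0.2231 = -0.1275

D_KL(P||Q) = 0.0463 nats

Note: KL divergence is always non-negative and equals 0 iff P = Q.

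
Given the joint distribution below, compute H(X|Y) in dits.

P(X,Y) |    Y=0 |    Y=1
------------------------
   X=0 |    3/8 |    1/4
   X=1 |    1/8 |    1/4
0.2726 dits

Using the chain rule: H(X|Y) = H(X,Y) - H(Y)

First, compute H(X,Y) = 0.5737 dits

Marginal P(Y) = (1/2, 1/2)
H(Y) = 0.3010 dits

H(X|Y) = H(X,Y) - H(Y) = 0.5737 - 0.3010 = 0.2726 dits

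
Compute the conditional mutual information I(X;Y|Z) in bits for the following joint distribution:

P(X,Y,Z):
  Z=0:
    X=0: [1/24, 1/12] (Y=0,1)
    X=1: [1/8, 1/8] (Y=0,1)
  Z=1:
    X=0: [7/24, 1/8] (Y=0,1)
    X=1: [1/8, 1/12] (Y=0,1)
0.0113 bits

Conditional mutual information: I(X;Y|Z) = H(X|Z) + H(Y|Z) - H(X,Y|Z)

H(Z) = 0.9544
H(X,Z) = 1.8727 → H(X|Z) = 0.9183
H(Y,Z) = 1.9000 → H(Y|Z) = 0.9456
H(X,Y,Z) = 2.8070 → H(X,Y|Z) = 1.8526

I(X;Y|Z) = 0.9183 + 0.9456 - 1.8526 = 0.0113 bits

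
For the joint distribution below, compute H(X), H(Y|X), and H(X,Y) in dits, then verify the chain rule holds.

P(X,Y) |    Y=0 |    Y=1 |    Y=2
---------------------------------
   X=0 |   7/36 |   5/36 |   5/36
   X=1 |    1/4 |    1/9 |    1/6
H(X,Y) = 0.7627, H(X) = 0.3004, H(Y|X) = 0.4623 (all in dits)

Chain rule: H(X,Y) = H(X) + H(Y|X)

Left side — joint entropy directly:
H(X,Y) = -Σ p(x,y) log p(x,y) = 0.7627 dits

Right side — compute H(Y|X) from the conditional distributions:
P(X) = (17/36, 19/36), so H(X) = 0.3004 dits
H(Y|X) = Σ_x P(X=x) · H(Y|X=x):
  P(Y|X=0) = (7/17, 5/17, 5/17), H(Y|X=0) = 0.4713, weight P(X=0) = 17/36
  P(Y|X=1) = (9/19, 4/19, 6/19), H(Y|X=1) = 0.4543, weight P(X=1) = 19/36
H(Y|X) = 0.4623 dits

H(X) + H(Y|X) = 0.3004 + 0.4623 = 0.7627 dits

Both sides equal 0.7627 dits. ✓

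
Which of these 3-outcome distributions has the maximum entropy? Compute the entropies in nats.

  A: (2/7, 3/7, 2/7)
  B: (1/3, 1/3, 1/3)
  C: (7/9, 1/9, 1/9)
B

For a discrete distribution over n outcomes, entropy is maximized by the uniform distribution.

Computing entropies:
H(A) = 1.0790 nats
H(B) = 1.0986 nats
H(C) = 0.6837 nats

The uniform distribution (where all probabilities equal 1/3) achieves the maximum entropy of log_e(3) = 1.0986 nats.

Distribution B has the highest entropy.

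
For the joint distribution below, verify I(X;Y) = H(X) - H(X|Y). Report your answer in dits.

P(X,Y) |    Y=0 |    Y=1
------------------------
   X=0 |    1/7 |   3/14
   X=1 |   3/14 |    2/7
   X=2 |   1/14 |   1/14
I(X;Y) = 0.0009 dits

Mutual information has multiple equivalent forms:
- I(X;Y) = H(X) - H(X|Y)
- I(X;Y) = H(Y) - H(Y|X)
- I(X;Y) = H(X) + H(Y) - H(X,Y)

Computing all quantities:
H(X) = 0.4309, H(Y) = 0.2966, H(X,Y) = 0.7266
H(X|Y) = 0.4300, H(Y|X) = 0.2957

Verification:
H(X) - H(X|Y) = 0.4309 - 0.4300 = 0.0009
H(Y) - H(Y|X) = 0.2966 - 0.2957 = 0.0009
H(X) + H(Y) - H(X,Y) = 0.4309 + 0.2966 - 0.7266 = 0.0009

All forms give I(X;Y) = 0.0009 dits. ✓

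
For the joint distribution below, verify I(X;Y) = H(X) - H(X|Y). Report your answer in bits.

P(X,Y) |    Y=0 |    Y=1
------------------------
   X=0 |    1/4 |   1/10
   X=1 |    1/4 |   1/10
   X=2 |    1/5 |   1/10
I(X;Y) = 0.0016 bits

Mutual information has multiple equivalent forms:
- I(X;Y) = H(X) - H(X|Y)
- I(X;Y) = H(Y) - H(Y|X)
- I(X;Y) = H(X) + H(Y) - H(X,Y)

Computing all quantities:
H(X) = 1.5813, H(Y) = 0.8813, H(X,Y) = 2.4610
H(X|Y) = 1.5797, H(Y|X) = 0.8797

Verification:
H(X) - H(X|Y) = 1.5813 - 1.5797 = 0.0016
H(Y) - H(Y|X) = 0.8813 - 0.8797 = 0.0016
H(X) + H(Y) - H(X,Y) = 1.5813 + 0.8813 - 2.4610 = 0.0016

All forms give I(X;Y) = 0.0016 bits. ✓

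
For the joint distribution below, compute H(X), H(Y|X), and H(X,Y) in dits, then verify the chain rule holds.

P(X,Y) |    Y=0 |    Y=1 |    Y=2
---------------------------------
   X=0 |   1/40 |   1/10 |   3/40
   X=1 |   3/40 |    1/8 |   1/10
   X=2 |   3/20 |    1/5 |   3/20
H(X,Y) = 0.9086, H(X) = 0.4472, H(Y|X) = 0.4615 (all in dits)

Chain rule: H(X,Y) = H(X) + H(Y|X)

Left side — joint entropy directly:
H(X,Y) = -Σ p(x,y) log p(x,y) = 0.9086 dits

Right side — compute H(Y|X) from the conditional distributions:
P(X) = (1/5, 3/10, 1/2), so H(X) = 0.4472 dits
H(Y|X) = Σ_x P(X=x) · H(Y|X=x):
  P(Y|X=0) = (1/8, 1/2, 3/8), H(Y|X=0) = 0.4231, weight P(X=0) = 1/5
  P(Y|X=1) = (1/4, 5/12, 1/3), H(Y|X=1) = 0.4680, weight P(X=1) = 3/10
  P(Y|X=2) = (3/10, 2/5, 3/10), H(Y|X=2) = 0.4729, weight P(X=2) = 1/2
H(Y|X) = 0.4615 dits

H(X) + H(Y|X) = 0.4472 + 0.4615 = 0.9086 dits

Both sides equal 0.9086 dits. ✓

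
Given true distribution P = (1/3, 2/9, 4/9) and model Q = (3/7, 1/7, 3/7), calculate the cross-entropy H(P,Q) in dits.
0.4740 dits

Cross-entropy: H(P,Q) = -Σ p(x) log q(x)

Alternatively: H(P,Q) = H(P) + D_KL(P||Q)
H(P) = 0.4607 dits
D_KL(P||Q) = 0.0133 dits

H(P,Q) = 0.4607 + 0.0133 = 0.4740 dits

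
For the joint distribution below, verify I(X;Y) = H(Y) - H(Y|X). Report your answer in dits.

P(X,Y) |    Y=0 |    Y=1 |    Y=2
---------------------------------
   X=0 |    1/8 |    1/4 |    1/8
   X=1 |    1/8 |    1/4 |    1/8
I(X;Y) = 0.0000 dits

Mutual information has multiple equivalent forms:
- I(X;Y) = H(X) - H(X|Y)
- I(X;Y) = H(Y) - H(Y|X)
- I(X;Y) = H(X) + H(Y) - H(X,Y)

Computing all quantities:
H(X) = 0.3010, H(Y) = 0.4515, H(X,Y) = 0.7526
H(X|Y) = 0.3010, H(Y|X) = 0.4515

Verification:
H(X) - H(X|Y) = 0.3010 - 0.3010 = 0.0000
H(Y) - H(Y|X) = 0.4515 - 0.4515 = 0.0000
H(X) + H(Y) - H(X,Y) = 0.3010 + 0.4515 - 0.7526 = 0.0000

All forms give I(X;Y) = 0.0000 dits. ✓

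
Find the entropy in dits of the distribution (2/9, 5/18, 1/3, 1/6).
0.5884 dits

Shannon entropy is H(X) = -Σ p(x) log p(x).

For P = (2/9, 5/18, 1/3, 1/6):
H = -2/9 × log_10(2/9) -5/18 × log_10(5/18) -1/3 × log_10(1/3) -1/6 × log_10(1/6)
H = 0.5884 dits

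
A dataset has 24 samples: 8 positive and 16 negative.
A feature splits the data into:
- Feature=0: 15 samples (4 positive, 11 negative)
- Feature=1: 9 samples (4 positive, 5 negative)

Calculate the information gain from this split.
0.0237 bits

Information Gain = H(Y) - H(Y|Feature)

Before split:
P(positive) = 8/24 = 0.3333
H(Y) = 0.9183 bits

After split:
Feature=0: H = 0.8366 bits (weight = 15/24)
Feature=1: H = 0.9911 bits (weight = 9/24)
H(Y|Feature) = (15/24)×0.8366 + (9/24)×0.9911 = 0.8946 bits

Information Gain = 0.9183 - 0.8946 = 0.0237 bits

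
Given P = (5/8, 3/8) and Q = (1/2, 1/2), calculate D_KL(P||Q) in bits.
0.0456 bits

KL divergence: D_KL(P||Q) = Σ p(x) log(p(x)/q(x))

Computing term by term:
  x=0: 5/8 × log_2[(5/8)/(1/2)] = 5/8 × 0.3219 = 0.2012
  x=1: 3/8 × log_2[(3/8)/(1/2)] = 3/8 × -0.4150 = -0.1556

D_KL(P||Q) = 0.0456 bits

Note: KL divergence is always non-negative and equals 0 iff P = Q.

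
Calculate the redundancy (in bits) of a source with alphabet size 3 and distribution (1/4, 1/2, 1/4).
0.0850 bits

Redundancy measures how far a source is from maximum entropy:
R = H_max - H(X)

Maximum entropy for 3 symbols: H_max = log_2(3) = 1.5850 bits
Actual entropy: H(X) = 1.5000 bits
Redundancy: R = 1.5850 - 1.5000 = 0.0850 bits

This redundancy represents potential for compression: the source could be compressed by 0.0850 bits per symbol.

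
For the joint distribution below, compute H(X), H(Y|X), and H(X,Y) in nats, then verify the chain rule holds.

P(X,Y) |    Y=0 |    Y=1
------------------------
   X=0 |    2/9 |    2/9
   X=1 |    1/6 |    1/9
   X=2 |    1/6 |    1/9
H(X,Y) = 1.7540, H(X) = 1.0720, H(Y|X) = 0.6820 (all in nats)

Chain rule: H(X,Y) = H(X) + H(Y|X)

Left side — joint entropy directly:
H(X,Y) = -Σ p(x,y) log p(x,y) = 1.7540 nats

Right side — compute H(Y|X) from the conditional distributions:
P(X) = (4/9, 5/18, 5/18), so H(X) = 1.0720 nats
H(Y|X) = Σ_x P(X=x) · H(Y|X=x):
  P(Y|X=0) = (1/2, 1/2), H(Y|X=0) = 0.6931, weight P(X=0) = 4/9
  P(Y|X=1) = (3/5, 2/5), H(Y|X=1) = 0.6730, weight P(X=1) = 5/18
  P(Y|X=2) = (3/5, 2/5), H(Y|X=2) = 0.6730, weight P(X=2) = 5/18
H(Y|X) = 0.6820 nats

H(X) + H(Y|X) = 1.0720 + 0.6820 = 1.7540 nats

Both sides equal 1.7540 nats. ✓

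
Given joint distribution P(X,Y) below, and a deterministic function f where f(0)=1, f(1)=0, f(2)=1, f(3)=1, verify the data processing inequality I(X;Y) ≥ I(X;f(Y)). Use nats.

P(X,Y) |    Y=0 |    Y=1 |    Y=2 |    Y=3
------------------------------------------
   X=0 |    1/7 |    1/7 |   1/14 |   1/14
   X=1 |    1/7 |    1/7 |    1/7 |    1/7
I(X;Y) = 0.0140, I(X;f(Y)) = 0.0041, inequality holds: 0.0140 ≥ 0.0041

Data Processing Inequality: For any Markov chain X → Y → Z, we have I(X;Y) ≥ I(X;Z).

Here Z = f(Y) is a deterministic function of Y, forming X → Y → Z.

Original I(X;Y) = 0.0140 nats

After applying f:
P(X,Z) where Z=f(Y):
- P(X,Z=0) = P(X,Y=1)
- P(X,Z=1) = P(X,Y=0) + P(X,Y=2) + P(X,Y=3)

I(X;Z) = I(X;f(Y)) = 0.0041 nats

Verification: 0.0140 ≥ 0.0041 ✓

Information cannot be created by processing; the function f can only lose information about X.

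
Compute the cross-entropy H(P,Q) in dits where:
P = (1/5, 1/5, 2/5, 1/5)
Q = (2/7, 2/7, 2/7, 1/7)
0.6043 dits

Cross-entropy: H(P,Q) = -Σ p(x) log q(x)

Alternatively: H(P,Q) = H(P) + D_KL(P||Q)
H(P) = 0.5786 dits
D_KL(P||Q) = 0.0257 dits

H(P,Q) = 0.5786 + 0.0257 = 0.6043 dits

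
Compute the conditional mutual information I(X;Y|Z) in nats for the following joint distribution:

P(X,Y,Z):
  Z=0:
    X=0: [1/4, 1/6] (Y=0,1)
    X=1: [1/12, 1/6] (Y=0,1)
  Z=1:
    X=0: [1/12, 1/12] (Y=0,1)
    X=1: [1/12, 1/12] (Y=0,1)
0.0225 nats

Conditional mutual information: I(X;Y|Z) = H(X|Z) + H(Y|Z) - H(X,Y|Z)

H(Z) = 0.6365
H(X,Z) = 1.3086 → H(X|Z) = 0.6721
H(Y,Z) = 1.3297 → H(Y|Z) = 0.6931
H(X,Y,Z) = 1.9792 → H(X,Y|Z) = 1.3427

I(X;Y|Z) = 0.6721 + 0.6931 - 1.3427 = 0.0225 nats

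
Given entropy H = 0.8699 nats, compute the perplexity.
2.3867

Perplexity is e^H (or exp(H) for natural log).

H = 0.8699 nats
Perplexity = e^0.8699 = 2.3867

Interpretation: The model's uncertainty is equivalent to choosing uniformly among 2.4 options.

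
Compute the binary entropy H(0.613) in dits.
0.2898 dits

The binary entropy function is:
H(p) = -p log(p) - (1-p) log(1-p)

H(0.613) = -0.613 × log_10(0.613) - 0.387 × log_10(0.387)
H(0.613) = 0.2898 dits

Note: Binary entropy is maximized at p=0.5 (H=1 bit) and minimized at p=0 or p=1 (H=0).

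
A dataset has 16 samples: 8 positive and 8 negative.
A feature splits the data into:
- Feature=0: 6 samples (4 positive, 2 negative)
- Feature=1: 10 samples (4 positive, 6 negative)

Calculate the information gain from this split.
0.0488 bits

Information Gain = H(Y) - H(Y|Feature)

Before split:
P(positive) = 8/16 = 0.5000
H(Y) = 1.0000 bits

After split:
Feature=0: H = 0.9183 bits (weight = 6/16)
Feature=1: H = 0.9710 bits (weight = 10/16)
H(Y|Feature) = (6/16)×0.9183 + (10/16)×0.9710 = 0.9512 bits

Information Gain = 1.0000 - 0.9512 = 0.0488 bits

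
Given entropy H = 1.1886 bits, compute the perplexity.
2.2793

Perplexity is 2^H (or exp(H) for natural log).

H = 1.1886 bits
Perplexity = 2^1.1886 = 2.2793

Interpretation: The model's uncertainty is equivalent to choosing uniformly among 2.3 options.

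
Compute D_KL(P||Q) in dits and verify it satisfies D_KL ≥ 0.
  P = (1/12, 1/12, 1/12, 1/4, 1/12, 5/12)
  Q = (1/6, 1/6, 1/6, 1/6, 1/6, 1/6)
0.1095 dits

KL divergence satisfies the Gibbs inequality: D_KL(P||Q) ≥ 0 for all distributions P, Q.

D_KL(P||Q) = Σ p(x) log(p(x)/q(x))
Term by term:
  x=0: 1/12 × log_10[(1/12)/(1/6)] = -0.0251
  x=1: 1/12 × log_10[(1/12)/(1/6)] = -0.0251
  x=2: 1/12 × log_10[(1/12)/(1/6)] = -0.0251
  x=3: 1/4 × log_10[(1/4)/(1/6)] = 0.0440
  x=4: 1/12 × log_10[(1/12)/(1/6)] = -0.0251
  x=5: 5/12 × log_10[(5/12)/(1/6)] = 0.1658
D_KL(P||Q) = 0.1095 dits

D_KL(P||Q) = 0.1095 ≥ 0 ✓

This non-negativity is a fundamental property: relative entropy cannot be negative because it measures how different Q is from P.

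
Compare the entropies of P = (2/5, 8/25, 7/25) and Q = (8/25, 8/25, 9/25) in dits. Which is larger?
Q

Computing entropies in dits:
H(P) = 0.4723
H(Q) = 0.4764

Distribution Q has higher entropy.

Intuition: The distribution closer to uniform (more spread out) has higher entropy.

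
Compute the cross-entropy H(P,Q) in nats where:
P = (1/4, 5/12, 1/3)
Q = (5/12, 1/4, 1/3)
1.1627 nats

Cross-entropy: H(P,Q) = -Σ p(x) log q(x)

Alternatively: H(P,Q) = H(P) + D_KL(P||Q)
H(P) = 1.0776 nats
D_KL(P||Q) = 0.0851 nats

H(P,Q) = 1.0776 + 0.0851 = 1.1627 nats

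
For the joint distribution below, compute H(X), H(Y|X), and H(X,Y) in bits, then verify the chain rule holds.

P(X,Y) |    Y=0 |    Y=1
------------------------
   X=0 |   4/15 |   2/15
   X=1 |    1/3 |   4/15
H(X,Y) = 1.9329, H(X) = 0.9710, H(Y|X) = 0.9620 (all in bits)

Chain rule: H(X,Y) = H(X) + H(Y|X)

Left side — joint entropy directly:
H(X,Y) = -Σ p(x,y) log p(x,y) = 1.9329 bits

Right side — compute H(Y|X) from the conditional distributions:
P(X) = (2/5, 3/5), so H(X) = 0.9710 bits
H(Y|X) = Σ_x P(X=x) · H(Y|X=x):
  P(Y|X=0) = (2/3, 1/3), H(Y|X=0) = 0.9183, weight P(X=0) = 2/5
  P(Y|X=1) = (5/9, 4/9), H(Y|X=1) = 0.9911, weight P(X=1) = 3/5
H(Y|X) = 0.9620 bits

H(X) + H(Y|X) = 0.9710 + 0.9620 = 1.9329 bits

Both sides equal 1.9329 bits. ✓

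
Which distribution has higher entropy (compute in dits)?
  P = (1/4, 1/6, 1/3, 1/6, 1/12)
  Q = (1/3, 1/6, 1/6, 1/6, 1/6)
Q

Computing entropies in dits:
H(P) = 0.6589
H(Q) = 0.6778

Distribution Q has higher entropy.

Intuition: The distribution closer to uniform (more spread out) has higher entropy.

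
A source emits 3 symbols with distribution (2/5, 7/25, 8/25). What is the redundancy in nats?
0.0110 nats

Redundancy measures how far a source is from maximum entropy:
R = H_max - H(X)

Maximum entropy for 3 symbols: H_max = log_e(3) = 1.0986 nats
Actual entropy: H(X) = 1.0876 nats
Redundancy: R = 1.0986 - 1.0876 = 0.0110 nats

This redundancy represents potential for compression: the source could be compressed by 0.0110 nats per symbol.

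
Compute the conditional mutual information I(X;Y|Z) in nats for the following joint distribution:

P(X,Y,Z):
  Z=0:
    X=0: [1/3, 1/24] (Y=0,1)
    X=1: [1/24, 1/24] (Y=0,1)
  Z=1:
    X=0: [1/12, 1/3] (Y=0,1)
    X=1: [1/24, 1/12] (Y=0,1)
0.0333 nats

Conditional mutual information: I(X;Y|Z) = H(X|Z) + H(Y|Z) - H(X,Y|Z)

H(Z) = 0.6897
H(X,Z) = 1.1996 → H(X|Z) = 0.5099
H(Y,Z) = 1.1996 → H(Y|Z) = 0.5099
H(X,Y,Z) = 1.6762 → H(X,Y|Z) = 0.9866

I(X;Y|Z) = 0.5099 + 0.5099 - 0.9866 = 0.0333 nats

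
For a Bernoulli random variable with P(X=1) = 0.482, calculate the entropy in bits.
0.9991 bits

The binary entropy function is:
H(p) = -p log(p) - (1-p) log(1-p)

H(0.482) = -0.482 × log_2(0.482) - 0.518 × log_2(0.518)
H(0.482) = 0.9991 bits

Note: Binary entropy is maximized at p=0.5 (H=1 bit) and minimized at p=0 or p=1 (H=0).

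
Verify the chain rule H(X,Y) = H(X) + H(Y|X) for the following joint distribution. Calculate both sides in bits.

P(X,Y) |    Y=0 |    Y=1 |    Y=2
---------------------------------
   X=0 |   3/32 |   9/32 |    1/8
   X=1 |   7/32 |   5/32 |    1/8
H(X,Y) = 2.4830, H(X) = 1.0000, H(Y|X) = 1.4830 (all in bits)

Chain rule: H(X,Y) = H(X) + H(Y|X)

Left side — joint entropy directly:
H(X,Y) = -Σ p(x,y) log p(x,y) = 2.4830 bits

Right side — compute H(Y|X) from the conditional distributions:
P(X) = (1/2, 1/2), so H(X) = 1.0000 bits
H(Y|X) = Σ_x P(X=x) · H(Y|X=x):
  P(Y|X=0) = (3/16, 9/16, 1/4), H(Y|X=0) = 1.4197, weight P(X=0) = 1/2
  P(Y|X=1) = (7/16, 5/16, 1/4), H(Y|X=1) = 1.5462, weight P(X=1) = 1/2
H(Y|X) = 1.4830 bits

H(X) + H(Y|X) = 1.0000 + 1.4830 = 2.4830 bits

Both sides equal 2.4830 bits. ✓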